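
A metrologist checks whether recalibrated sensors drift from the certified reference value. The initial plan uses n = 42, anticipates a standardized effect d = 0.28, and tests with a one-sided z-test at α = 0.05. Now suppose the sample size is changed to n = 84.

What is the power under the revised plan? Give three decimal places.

With n = 84: δ = d·√n = 0.28 × √84 = 2.5662. Critical value z_{0.05} = 1.645.
Revised power = P(Z > 1.645 − δ) = Φ(0.921) = 0.8216.

Power ≈ 0.822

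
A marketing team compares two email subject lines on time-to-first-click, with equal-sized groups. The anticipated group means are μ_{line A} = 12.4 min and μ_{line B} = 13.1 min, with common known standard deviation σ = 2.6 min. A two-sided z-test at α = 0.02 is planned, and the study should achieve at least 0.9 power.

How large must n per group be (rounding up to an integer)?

Standardized effect: d = |μ_{line A} − μ_{line B}| / σ = |12.4 − 13.1| / 2.6 = 0.2692
Set Φ(δ − 2.326) = 0.9; then δ − 2.326 = Φ⁻¹(0.9) = 1.282, giving δ = 3.608.
(The Φ(−δ − z_{α/2}) term is vanishingly small for δ > 0 and is dropped in the standard sample-size formula.)
δ = d·√(n/2) ⇒ n = 2(δ/d)² = 2 × (3.608 / 0.2692)² = 359.16.
Round up to the next whole unit.

n = 360 per group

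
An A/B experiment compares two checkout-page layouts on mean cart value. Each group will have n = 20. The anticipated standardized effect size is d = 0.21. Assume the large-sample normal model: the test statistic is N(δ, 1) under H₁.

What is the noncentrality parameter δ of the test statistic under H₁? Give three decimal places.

The noncentrality parameter scales effect size by the design's sample-size factor: δ = d·√(n/2) = 0.21 × √(20/2) = 0.6641

δ ≈ 0.664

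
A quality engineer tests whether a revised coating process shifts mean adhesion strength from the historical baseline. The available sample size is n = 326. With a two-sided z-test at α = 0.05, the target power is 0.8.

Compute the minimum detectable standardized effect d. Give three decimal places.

d ≈ 0.155

Required noncentrality: δ = z_{0.025} + z_{0.20} = 1.960 + 0.842 = 2.802.
(The second rejection-region term Φ(−δ − z_{α/2}) is negligible and dropped.)
δ = d·√n ⇒ d = δ/√n = 2.802/√326 = 0.1552.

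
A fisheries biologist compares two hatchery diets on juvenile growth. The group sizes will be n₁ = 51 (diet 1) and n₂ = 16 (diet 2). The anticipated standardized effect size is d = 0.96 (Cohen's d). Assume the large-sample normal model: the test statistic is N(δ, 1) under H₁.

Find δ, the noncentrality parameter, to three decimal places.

δ ≈ 3.350

The noncentrality parameter scales effect size by the design's sample-size factor: δ = d / √(1/n₁ + 1/n₂) = 0.96 / √(1/51 + 1/16) = 3.3503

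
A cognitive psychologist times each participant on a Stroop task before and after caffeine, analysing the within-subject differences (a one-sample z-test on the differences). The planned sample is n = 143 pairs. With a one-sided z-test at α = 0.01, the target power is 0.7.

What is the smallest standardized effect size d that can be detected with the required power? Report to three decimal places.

Required noncentrality: δ = z_{0.01} + z_{0.30} = 2.326 + 0.524 = 2.851.
δ = d·√n ⇒ d = δ/√n = 2.851/√143 = 0.2384.

d ≈ 0.238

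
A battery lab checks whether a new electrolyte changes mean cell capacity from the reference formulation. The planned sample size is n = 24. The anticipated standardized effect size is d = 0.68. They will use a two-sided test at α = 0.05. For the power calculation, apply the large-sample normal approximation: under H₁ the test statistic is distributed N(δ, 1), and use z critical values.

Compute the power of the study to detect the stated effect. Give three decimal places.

Power ≈ 0.915

Noncentrality parameter: δ = d·√n = 0.68 × √24 = 3.3313
Critical value for a two-sided test at α = 0.05: z_{α/2} = 1.960.
Power = Φ(δ − 1.960) + Φ(−δ − 1.960) = Φ(1.371) + Φ(-5.291) = 0.9149 + 0.0000 = 0.9149.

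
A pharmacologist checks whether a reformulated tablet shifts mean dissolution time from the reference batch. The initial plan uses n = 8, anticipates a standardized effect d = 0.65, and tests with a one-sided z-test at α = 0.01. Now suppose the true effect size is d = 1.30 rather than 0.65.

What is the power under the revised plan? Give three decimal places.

Power ≈ 0.912

With d = 1.30: δ = d·√n = 1.30 × √8 = 3.6770. Critical value z_{0.01} = 2.326.
Revised power = P(Z > 2.326 − δ) = Φ(1.351) = 0.9116.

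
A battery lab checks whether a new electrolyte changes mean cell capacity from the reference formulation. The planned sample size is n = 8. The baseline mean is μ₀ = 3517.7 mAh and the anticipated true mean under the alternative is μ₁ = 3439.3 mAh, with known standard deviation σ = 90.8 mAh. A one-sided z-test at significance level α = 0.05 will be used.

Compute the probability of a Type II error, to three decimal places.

β ≈ 0.213

Standardized effect: d = |μ₁ − μ₀| / σ = |3439.3 − 3517.7| / 90.8 = 0.8634
Noncentrality parameter: δ = d·√n = 0.8634 × √8 = 2.4422
Critical value for a one-sided test at α = 0.05: z_α = 1.645.
Power = P(Z > 1.645 − δ) = Φ(0.797) = 0.7874.
Type II error: β = 1 − power = 1 − 0.7874 = 0.2126.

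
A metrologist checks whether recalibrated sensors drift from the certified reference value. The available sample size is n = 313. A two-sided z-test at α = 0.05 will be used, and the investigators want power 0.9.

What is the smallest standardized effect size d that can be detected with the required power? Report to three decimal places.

Required noncentrality: δ = z_{0.025} + z_{0.10} = 1.960 + 1.282 = 3.242.
(The second rejection-region term Φ(−δ − z_{α/2}) is negligible and dropped.)
δ = d·√n ⇒ d = δ/√n = 3.242/√313 = 0.1832.

d ≈ 0.183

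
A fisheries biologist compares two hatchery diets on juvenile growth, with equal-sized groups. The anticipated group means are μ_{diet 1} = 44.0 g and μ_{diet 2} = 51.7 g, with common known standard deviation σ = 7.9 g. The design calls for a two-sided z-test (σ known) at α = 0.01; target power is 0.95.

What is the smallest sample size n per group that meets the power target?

n = 38 per group

Standardized effect: d = |μ_{diet 1} − μ_{diet 2}| / σ = |44.0 − 51.7| / 7.9 = 0.9747
For power 0.95 need Φ(δ − z_{0.005}) = 0.95, so δ = z_{0.005} + z_{0.05} = 2.576 + 1.645 = 4.221.
(For δ > 0 the lower-tail rejection region contributes negligibly to power, so the one-term inversion is standard.)
δ = d·√(n/2) ⇒ n = 2(δ/d)² = 2 × (4.221 / 0.9747)² = 37.50.
Round up to the next whole unit.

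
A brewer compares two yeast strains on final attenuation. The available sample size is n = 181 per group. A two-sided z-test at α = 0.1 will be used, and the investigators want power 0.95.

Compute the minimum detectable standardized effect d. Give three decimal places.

Required noncentrality: δ = z_{0.05} + z_{0.05} = 1.645 + 1.645 = 3.290.
(Lower-tail contribution to power is negligible for δ > 0.)
δ = d·√(n/2) ⇒ d = δ/√(n/2) = 3.290/√(181/2) = 0.3458.

d ≈ 0.346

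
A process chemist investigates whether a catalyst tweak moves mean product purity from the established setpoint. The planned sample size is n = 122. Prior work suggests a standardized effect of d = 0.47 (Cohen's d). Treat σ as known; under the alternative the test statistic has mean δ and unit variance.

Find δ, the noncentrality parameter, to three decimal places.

The noncentrality parameter scales effect size by the design's sample-size factor: δ = d·√n = 0.47 × √122 = 5.1913

δ ≈ 5.191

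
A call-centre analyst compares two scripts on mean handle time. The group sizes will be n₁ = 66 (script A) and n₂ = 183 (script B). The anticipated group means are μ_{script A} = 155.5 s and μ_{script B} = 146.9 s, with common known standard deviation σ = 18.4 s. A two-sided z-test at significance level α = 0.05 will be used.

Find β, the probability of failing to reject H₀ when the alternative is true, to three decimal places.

Standardized effect: d = |μ_{script A} − μ_{script B}| / σ = |155.5 − 146.9| / 18.4 = 0.4674
Noncentrality parameter: δ = d / √(1/n₁ + 1/n₂) = 0.4674 / √(1/66 + 1/183) = 3.2552
Two-sided α = 0.05 → critical value z_{0.025} = 1.960.
Power = Φ(δ − 1.960) + Φ(−δ − 1.960) = Φ(1.295) + Φ(-5.215) = 0.9024 + 0.0000 = 0.9024.
Type II error: β = 1 − power = 1 − 0.9024 = 0.0976.

β ≈ 0.098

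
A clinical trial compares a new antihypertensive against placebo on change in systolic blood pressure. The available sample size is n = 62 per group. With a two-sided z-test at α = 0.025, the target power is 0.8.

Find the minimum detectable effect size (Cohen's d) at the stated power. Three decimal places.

d ≈ 0.554

Need Φ(δ − 2.241) = 0.8, so δ = 2.241 + 0.842 = 3.083.
(The second rejection-region term Φ(−δ − z_{α/2}) is negligible and dropped.)
δ = d·√(n/2) ⇒ d = δ/√(n/2) = 3.083/√(62/2) = 0.5537.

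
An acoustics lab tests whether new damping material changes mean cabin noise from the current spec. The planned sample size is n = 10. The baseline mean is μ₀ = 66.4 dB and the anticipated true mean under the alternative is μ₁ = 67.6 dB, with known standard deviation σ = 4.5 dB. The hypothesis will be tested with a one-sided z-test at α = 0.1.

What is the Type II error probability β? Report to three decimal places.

Standardized effect: d = |μ₁ − μ₀| / σ = |67.6 − 66.4| / 4.5 = 0.2667
Noncentrality parameter: δ = d·√n = 0.2667 × √10 = 0.8433
One-sided α = 0.1 → critical value z_{0.1} = 1.282.
Power = Φ(δ − 1.282) = Φ(-0.438) = 0.3306.
Type II error: β = 1 − power = 1 − 0.3306 = 0.6694.

β ≈ 0.669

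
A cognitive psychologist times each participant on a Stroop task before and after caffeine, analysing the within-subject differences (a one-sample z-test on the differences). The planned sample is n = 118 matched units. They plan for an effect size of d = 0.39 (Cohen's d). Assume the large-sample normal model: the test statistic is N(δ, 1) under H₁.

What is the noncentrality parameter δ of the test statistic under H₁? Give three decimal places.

δ = d·√n = 0.39 × √118 = 4.2365

δ ≈ 4.236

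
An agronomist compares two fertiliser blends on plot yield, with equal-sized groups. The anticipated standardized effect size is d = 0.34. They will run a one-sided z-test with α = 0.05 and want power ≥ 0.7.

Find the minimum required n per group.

n = 82 per group

Set Φ(δ − 1.645) = 0.7; then δ − 1.645 = Φ⁻¹(0.7) = 0.524, giving δ = 2.169.
δ = d·√(n/2) ⇒ n = 2(δ/d)² = 2 × (2.169 / 0.34)² = 81.41.
Round up to the next whole unit.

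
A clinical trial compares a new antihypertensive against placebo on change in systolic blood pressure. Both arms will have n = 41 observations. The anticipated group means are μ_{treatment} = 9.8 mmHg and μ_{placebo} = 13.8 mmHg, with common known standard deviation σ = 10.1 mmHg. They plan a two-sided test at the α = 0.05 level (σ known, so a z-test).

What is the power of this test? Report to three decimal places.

Standardized effect: d = |μ_{treatment} − μ_{placebo}| / σ = |9.8 − 13.8| / 10.1 = 0.3960
Noncentrality parameter: δ = d·√(n/2) = 0.3960 × √(41/2) = 1.7931
Two-sided α = 0.05 → critical value z_{0.025} = 1.960.
Power = Φ(δ − 1.960) + Φ(−δ − 1.960) = Φ(-0.167) + Φ(-3.753) = 0.4338 + 0.0001 = 0.4338.

Power ≈ 0.434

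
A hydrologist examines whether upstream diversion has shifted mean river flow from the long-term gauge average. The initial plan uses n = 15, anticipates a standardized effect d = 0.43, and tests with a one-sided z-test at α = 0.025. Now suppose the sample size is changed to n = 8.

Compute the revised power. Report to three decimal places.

With n = 8: δ = d·√n = 0.43 × √8 = 1.2162. Critical value z_{0.025} = 1.960.
Revised power = P(Z > 1.960 − δ) = Φ(-0.744) = 0.2285.

Power ≈ 0.229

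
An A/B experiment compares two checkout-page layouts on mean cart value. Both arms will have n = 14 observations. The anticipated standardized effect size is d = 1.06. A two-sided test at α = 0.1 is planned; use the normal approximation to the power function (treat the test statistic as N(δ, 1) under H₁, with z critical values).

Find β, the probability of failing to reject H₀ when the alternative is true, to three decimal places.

β ≈ 0.123

Noncentrality parameter: δ = d·√(n/2) = 1.06 × √(14/2) = 2.8045
Two-sided α = 0.1 → critical value z_{0.05} = 1.645.
Power = Φ(δ − 1.645) + Φ(−δ − 1.645) = Φ(1.160) + Φ(-4.449) = 0.8769 + 0.0000 = 0.8769.
Type II error: β = 1 − power = 1 − 0.8769 = 0.1231.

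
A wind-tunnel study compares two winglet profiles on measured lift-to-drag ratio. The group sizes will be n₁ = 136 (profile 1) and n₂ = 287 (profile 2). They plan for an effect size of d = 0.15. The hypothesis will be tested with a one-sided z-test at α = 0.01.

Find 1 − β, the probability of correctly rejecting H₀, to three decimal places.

Power ≈ 0.188

Noncentrality parameter: δ = d / √(1/n₁ + 1/n₂) = 0.15 / √(1/136 + 1/287) = 1.4409
One-sided α = 0.01 → critical value z_{0.01} = 2.326.
Power = Φ(δ − 2.326) = Φ(-0.885) = 0.1880.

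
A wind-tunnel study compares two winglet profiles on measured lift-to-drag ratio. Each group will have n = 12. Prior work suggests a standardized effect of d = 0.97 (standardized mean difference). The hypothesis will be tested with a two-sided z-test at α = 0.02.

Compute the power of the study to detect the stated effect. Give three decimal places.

Noncentrality parameter: δ = d·√(n/2) = 0.97 × √(12/2) = 2.3760
Critical value for a two-sided test at α = 0.02: z_{α/2} = 2.326.
Power = Φ(δ − 2.326) + Φ(−δ − 2.326) = Φ(0.050) + Φ(-4.702) = 0.5198 + 0.0000 = 0.5198.

Power ≈ 0.520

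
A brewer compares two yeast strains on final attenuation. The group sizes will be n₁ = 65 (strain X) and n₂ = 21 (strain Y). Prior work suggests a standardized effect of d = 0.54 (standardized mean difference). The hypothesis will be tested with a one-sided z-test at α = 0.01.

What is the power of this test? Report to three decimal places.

Noncentrality parameter: δ = d / √(1/n₁ + 1/n₂) = 0.54 / √(1/65 + 1/21) = 2.1513
One-sided α = 0.01 → critical value z_{0.01} = 2.326.
Power = P(Z > 2.326 − δ) = Φ(-0.175) = 0.4305.

Power ≈ 0.431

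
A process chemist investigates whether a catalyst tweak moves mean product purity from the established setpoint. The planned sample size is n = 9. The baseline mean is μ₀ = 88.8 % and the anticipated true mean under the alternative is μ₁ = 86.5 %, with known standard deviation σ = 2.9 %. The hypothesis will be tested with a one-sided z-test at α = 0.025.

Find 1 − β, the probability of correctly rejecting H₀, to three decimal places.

Standardized effect: d = |μ₁ − μ₀| / σ = |86.5 − 88.8| / 2.9 = 0.7931
Noncentrality parameter: δ = d·√n = 0.7931 × √9 = 2.3793
One-sided α = 0.025 → critical value z_{0.025} = 1.960.
Power = P(Z > 1.960 − δ) = Φ(0.419) = 0.6625.

Power ≈ 0.663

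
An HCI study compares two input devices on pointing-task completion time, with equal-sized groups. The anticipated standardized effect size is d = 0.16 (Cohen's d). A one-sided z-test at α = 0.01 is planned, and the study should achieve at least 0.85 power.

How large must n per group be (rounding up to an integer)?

Set Φ(δ − 2.326) = 0.85; then δ − 2.326 = Φ⁻¹(0.85) = 1.036, giving δ = 3.363.
δ = d·√(n/2) ⇒ n = 2(δ/d)² = 2 × (3.363 / 0.16)² = 883.46.
Round up to the next whole unit.

n = 884 per group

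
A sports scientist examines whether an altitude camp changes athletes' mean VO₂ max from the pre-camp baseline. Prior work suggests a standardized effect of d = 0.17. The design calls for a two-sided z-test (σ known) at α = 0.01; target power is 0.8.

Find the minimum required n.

For power 0.8 need Φ(δ − z_{0.005}) = 0.8, so δ = z_{0.005} + z_{0.20} = 2.576 + 0.842 = 3.417.
(Ignoring the negligible lower-tail rejection probability gives the usual closed-form inversion.)
δ = d·√n ⇒ n = (δ/d)² = (3.417 / 0.17)² = 404.12.
Round up to the next whole unit.

n = 405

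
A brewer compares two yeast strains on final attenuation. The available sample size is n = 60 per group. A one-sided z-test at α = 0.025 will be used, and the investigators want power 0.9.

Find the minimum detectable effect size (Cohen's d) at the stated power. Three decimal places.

Need Φ(δ − 1.960) = 0.9, so δ = 1.960 + 1.282 = 3.242.
δ = d·√(n/2) ⇒ d = δ/√(n/2) = 3.242/√(60/2) = 0.5918.

d ≈ 0.592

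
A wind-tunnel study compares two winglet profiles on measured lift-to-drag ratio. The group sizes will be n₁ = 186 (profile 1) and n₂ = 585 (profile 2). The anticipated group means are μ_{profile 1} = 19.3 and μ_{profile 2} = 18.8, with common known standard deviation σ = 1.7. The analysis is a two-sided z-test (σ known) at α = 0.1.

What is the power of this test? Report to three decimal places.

Power ≈ 0.968

Standardized effect: d = |μ_{profile 1} − μ_{profile 2}| / σ = |19.3 − 18.8| / 1.7 = 0.2941
Noncentrality parameter: δ = d / √(1/n₁ + 1/n₂) = 0.2941 / √(1/186 + 1/585) = 3.4940
Critical value for a two-sided test at α = 0.1: z_{α/2} = 1.645.
Power = Φ(δ − 1.645) + Φ(−δ − 1.645) = Φ(1.849) + Φ(-5.139) = 0.9678 + 0.0000 = 0.9678.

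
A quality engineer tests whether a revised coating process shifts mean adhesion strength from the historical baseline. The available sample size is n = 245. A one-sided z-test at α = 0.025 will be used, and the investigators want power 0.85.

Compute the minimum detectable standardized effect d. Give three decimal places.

d ≈ 0.191

Required noncentrality: δ = z_{0.025} + z_{0.15} = 1.960 + 1.036 = 2.996.
δ = d·√n ⇒ d = δ/√n = 2.996/√245 = 0.1914.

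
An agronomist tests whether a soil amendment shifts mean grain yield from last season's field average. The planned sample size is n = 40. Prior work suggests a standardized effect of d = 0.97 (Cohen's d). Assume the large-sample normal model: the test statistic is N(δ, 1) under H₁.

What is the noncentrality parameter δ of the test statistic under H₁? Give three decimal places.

The noncentrality parameter scales effect size by the design's sample-size factor: δ = d·√n = 0.97 × √40 = 6.1348

δ ≈ 6.135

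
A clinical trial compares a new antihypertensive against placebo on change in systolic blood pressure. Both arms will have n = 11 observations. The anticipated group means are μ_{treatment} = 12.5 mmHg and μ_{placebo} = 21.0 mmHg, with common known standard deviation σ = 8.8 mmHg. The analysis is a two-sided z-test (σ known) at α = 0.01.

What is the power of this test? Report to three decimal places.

Power ≈ 0.378

Standardized effect: d = |μ_{treatment} − μ_{placebo}| / σ = |12.5 − 21.0| / 8.8 = 0.9659
Noncentrality parameter: δ = d·√(n/2) = 0.9659 × √(11/2) = 2.2653
Critical value for a two-sided test at α = 0.01: z_{α/2} = 2.576.
Power = Φ(δ − 2.576) + Φ(−δ − 2.576) = Φ(-0.311) + Φ(-4.841) = 0.3781 + 0.0000 = 0.3781.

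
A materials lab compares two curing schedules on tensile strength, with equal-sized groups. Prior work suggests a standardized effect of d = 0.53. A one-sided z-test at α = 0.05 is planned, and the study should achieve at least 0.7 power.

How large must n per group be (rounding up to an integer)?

n = 34 per group

Set Φ(δ − 1.645) = 0.7; then δ − 1.645 = Φ⁻¹(0.7) = 0.524, giving δ = 2.169.
δ = d·√(n/2) ⇒ n = 2(δ/d)² = 2 × (2.169 / 0.53)² = 33.50.
Rounding up, n = 34 per group.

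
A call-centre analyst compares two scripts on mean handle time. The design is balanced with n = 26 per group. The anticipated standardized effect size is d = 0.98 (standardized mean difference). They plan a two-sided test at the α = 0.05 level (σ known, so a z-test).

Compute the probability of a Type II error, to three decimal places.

β ≈ 0.058

Noncentrality parameter: δ = d·√(n/2) = 0.98 × √(26/2) = 3.5334
Two-sided α = 0.05 → critical value z_{0.025} = 1.960.
Power = Φ(δ − 1.960) + Φ(−δ − 1.960) = Φ(1.573) + Φ(-5.493) = 0.9422 + 0.0000 = 0.9422.
Type II error: β = 1 − power = 1 − 0.9422 = 0.0578.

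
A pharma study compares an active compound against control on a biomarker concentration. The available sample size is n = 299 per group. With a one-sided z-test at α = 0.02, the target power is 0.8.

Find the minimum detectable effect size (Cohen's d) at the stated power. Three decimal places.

Required noncentrality: δ = z_{0.02} + z_{0.20} = 2.054 + 0.842 = 2.895.
δ = d·√(n/2) ⇒ d = δ/√(n/2) = 2.895/√(299/2) = 0.2368.

d ≈ 0.237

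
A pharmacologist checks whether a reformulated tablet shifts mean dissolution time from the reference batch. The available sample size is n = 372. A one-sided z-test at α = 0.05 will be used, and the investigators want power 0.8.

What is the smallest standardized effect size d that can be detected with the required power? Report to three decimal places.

d ≈ 0.129

Required noncentrality: δ = z_{0.05} + z_{0.20} = 1.645 + 0.842 = 2.486.
δ = d·√n ⇒ d = δ/√n = 2.486/√372 = 0.1289.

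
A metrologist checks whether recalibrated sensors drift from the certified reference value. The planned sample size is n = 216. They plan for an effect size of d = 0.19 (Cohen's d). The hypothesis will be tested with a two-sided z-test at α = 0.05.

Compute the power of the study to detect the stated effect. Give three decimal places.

Noncentrality parameter: δ = d·√n = 0.19 × √216 = 2.7924
Two-sided α = 0.05 → critical value z_{0.025} = 1.960.
Power = Φ(δ − 1.960) + Φ(−δ − 1.960) = Φ(0.832) + Φ(-4.752) = 0.7974 + 0.0000 = 0.7974.

Power ≈ 0.797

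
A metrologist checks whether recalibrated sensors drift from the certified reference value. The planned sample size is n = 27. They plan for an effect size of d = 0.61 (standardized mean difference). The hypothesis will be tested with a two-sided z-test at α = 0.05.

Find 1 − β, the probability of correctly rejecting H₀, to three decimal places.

Noncentrality parameter: δ = d·√n = 0.61 × √27 = 3.1697
Two-sided α = 0.05 → critical value z_{0.025} = 1.960.
Power = Φ(δ − 1.960) + Φ(−δ − 1.960) = Φ(1.210) + Φ(-5.130) = 0.8868 + 0.0000 = 0.8868.

Power ≈ 0.887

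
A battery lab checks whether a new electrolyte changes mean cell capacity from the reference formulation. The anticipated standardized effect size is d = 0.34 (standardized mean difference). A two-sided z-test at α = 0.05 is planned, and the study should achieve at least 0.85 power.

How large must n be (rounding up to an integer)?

For power 0.85 need Φ(δ − z_{0.025}) = 0.85, so δ = z_{0.025} + z_{0.15} = 1.960 + 1.036 = 2.996.
(Ignoring the negligible lower-tail rejection probability gives the usual closed-form inversion.)
δ = d·√n ⇒ n = (δ/d)² = (2.996 / 0.34)² = 77.67.
Round up to the next whole unit.

n = 78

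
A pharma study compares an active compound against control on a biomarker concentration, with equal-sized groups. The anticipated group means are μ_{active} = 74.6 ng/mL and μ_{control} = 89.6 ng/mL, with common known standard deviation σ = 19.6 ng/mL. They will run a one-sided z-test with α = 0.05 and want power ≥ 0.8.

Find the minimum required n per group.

Standardized effect: d = |μ_{active} − μ_{control}| / σ = |74.6 − 89.6| / 19.6 = 0.7653
For power 0.8 need Φ(δ − z_{0.05}) = 0.8, so δ = z_{0.05} + z_{0.20} = 1.645 + 0.842 = 2.486.
δ = d·√(n/2) ⇒ n = 2(δ/d)² = 2 × (2.486 / 0.7653)² = 21.11.
Rounding up, n = 22 per group.

n = 22 per group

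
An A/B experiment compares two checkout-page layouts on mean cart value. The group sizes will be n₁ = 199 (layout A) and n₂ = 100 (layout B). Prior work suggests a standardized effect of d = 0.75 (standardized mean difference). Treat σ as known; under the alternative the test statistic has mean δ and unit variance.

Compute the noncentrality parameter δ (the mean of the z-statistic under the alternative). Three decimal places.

δ ≈ 6.119

δ = d / √(1/n₁ + 1/n₂) = 0.75 / √(1/199 + 1/100) = 6.1186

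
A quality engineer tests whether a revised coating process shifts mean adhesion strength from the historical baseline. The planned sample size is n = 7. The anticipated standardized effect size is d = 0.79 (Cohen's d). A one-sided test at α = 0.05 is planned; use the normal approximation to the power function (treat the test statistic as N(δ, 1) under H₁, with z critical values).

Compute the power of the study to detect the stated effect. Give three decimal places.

Noncentrality parameter: δ = d·√n = 0.79 × √7 = 2.0901
Critical value for a one-sided test at α = 0.05: z_α = 1.645.
Power = P(Z > 1.645 − δ) = Φ(0.445) = 0.6719.

Power ≈ 0.672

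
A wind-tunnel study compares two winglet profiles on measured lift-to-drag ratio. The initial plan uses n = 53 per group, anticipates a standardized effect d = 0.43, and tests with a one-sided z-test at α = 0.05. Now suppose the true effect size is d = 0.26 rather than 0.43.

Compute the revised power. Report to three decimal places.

With d = 0.26: δ = d·√(n/2) = 0.26 × √(53/2) = 1.3384. Critical value z_{0.05} = 1.645.
Revised power = P(Z > 1.645 − δ) = Φ(-0.306) = 0.3796.

Power ≈ 0.380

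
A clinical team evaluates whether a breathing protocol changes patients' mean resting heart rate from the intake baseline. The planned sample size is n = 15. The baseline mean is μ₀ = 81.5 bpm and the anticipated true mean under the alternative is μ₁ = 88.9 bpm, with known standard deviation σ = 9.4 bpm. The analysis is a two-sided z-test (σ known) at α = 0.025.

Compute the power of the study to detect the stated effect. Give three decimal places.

Standardized effect: d = |μ₁ − μ₀| / σ = |88.9 − 81.5| / 9.4 = 0.7872
Noncentrality parameter: λ = d·√n = 0.7872 × √15 = 3.0489
Critical value for a two-sided test at α = 0.025: z_{α/2} = 2.241.
Power = Φ(λ − 2.241) + Φ(−λ − 2.241) = Φ(0.808) + Φ(-5.290) = 0.7903 + 0.0000 = 0.7903.

Power ≈ 0.790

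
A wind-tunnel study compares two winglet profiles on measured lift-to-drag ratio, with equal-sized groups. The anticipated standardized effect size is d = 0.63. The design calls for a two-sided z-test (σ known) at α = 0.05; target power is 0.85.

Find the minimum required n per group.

For power 0.85 need Φ(δ − z_{0.025}) = 0.85, so δ = z_{0.025} + z_{0.15} = 1.960 + 1.036 = 2.996.
(The Φ(−δ − z_{α/2}) term is vanishingly small for δ > 0 and is dropped in the standard sample-size formula.)
δ = d·√(n/2) ⇒ n = 2(δ/d)² = 2 × (2.996 / 0.63)² = 45.24.
Rounding up, n = 46 per group.

n = 46 per group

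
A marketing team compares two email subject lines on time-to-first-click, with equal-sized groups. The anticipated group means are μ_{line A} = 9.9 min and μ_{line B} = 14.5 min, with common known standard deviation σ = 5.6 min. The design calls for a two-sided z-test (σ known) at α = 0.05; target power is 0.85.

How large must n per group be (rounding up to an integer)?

n = 27 per group

Standardized effect: d = |μ_{line A} − μ_{line B}| / σ = |9.9 − 14.5| / 5.6 = 0.8214
For power 0.85 need Φ(δ − z_{0.025}) = 0.85, so δ = z_{0.025} + z_{0.15} = 1.960 + 1.036 = 2.996.
(For δ > 0 the lower-tail rejection region contributes negligibly to power, so the one-term inversion is standard.)
δ = d·√(n/2) ⇒ n = 2(δ/d)² = 2 × (2.996 / 0.8214)² = 26.61.
Round up to the next whole unit.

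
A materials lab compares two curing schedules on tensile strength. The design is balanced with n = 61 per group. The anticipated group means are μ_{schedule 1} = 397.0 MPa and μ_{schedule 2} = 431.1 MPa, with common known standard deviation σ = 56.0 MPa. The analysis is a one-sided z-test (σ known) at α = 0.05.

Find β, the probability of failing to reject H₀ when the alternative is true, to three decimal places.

Standardized effect: d = |μ_{schedule 1} − μ_{schedule 2}| / σ = |397.0 − 431.1| / 56.0 = 0.6089
Noncentrality parameter: δ = d·√(n/2) = 0.6089 × √(61/2) = 3.3629
Critical value for a one-sided test at α = 0.05: z_α = 1.645.
Power = P(Z > 1.645 − δ) = Φ(1.718) = 0.9571.
Type II error: β = 1 − power = 1 − 0.9571 = 0.0429.

β ≈ 0.043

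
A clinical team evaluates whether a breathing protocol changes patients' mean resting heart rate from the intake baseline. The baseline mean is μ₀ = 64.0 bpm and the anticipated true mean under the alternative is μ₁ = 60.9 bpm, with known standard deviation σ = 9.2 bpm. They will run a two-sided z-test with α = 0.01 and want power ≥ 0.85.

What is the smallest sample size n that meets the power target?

n = 115

Standardized effect: d = |μ₁ − μ₀| / σ = |60.9 − 64.0| / 9.2 = 0.3370
Set Φ(δ − 2.576) = 0.85; then δ − 2.576 = Φ⁻¹(0.85) = 1.036, giving δ = 3.612.
(The Φ(−δ − z_{α/2}) term is vanishingly small for δ > 0 and is dropped in the standard sample-size formula.)
δ = d·√n ⇒ n = (δ/d)² = (3.612 / 0.3370)² = 114.92.
Round up to the next whole unit.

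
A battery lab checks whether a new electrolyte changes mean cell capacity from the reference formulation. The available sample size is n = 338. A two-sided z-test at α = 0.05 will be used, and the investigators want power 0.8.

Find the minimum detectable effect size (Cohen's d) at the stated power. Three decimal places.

d ≈ 0.152

Required noncentrality: δ = z_{0.025} + z_{0.20} = 1.960 + 0.842 = 2.802.
(The second rejection-region term Φ(−δ − z_{α/2}) is negligible and dropped.)
δ = d·√n ⇒ d = δ/√n = 2.802/√338 = 0.1524.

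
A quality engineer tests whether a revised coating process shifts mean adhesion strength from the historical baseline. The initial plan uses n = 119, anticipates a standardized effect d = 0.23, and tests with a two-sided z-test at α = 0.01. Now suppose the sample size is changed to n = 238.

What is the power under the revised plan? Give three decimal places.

Power ≈ 0.835

With n = 238: δ = d·√n = 0.23 × √238 = 3.5483. Critical value z_{0.005} = 2.576.
Revised power = Φ(δ − 2.576) + Φ(−δ − 2.576) = Φ(0.972) + Φ(-6.124) = 0.8346 + 0.0000 = 0.8346.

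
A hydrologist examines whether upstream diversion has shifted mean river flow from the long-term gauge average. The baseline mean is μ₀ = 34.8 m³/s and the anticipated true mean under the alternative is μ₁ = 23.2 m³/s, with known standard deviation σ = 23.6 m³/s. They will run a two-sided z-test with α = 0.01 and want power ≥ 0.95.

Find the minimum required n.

Standardized effect: d = |μ₁ − μ₀| / σ = |23.2 − 34.8| / 23.6 = 0.4915
For power 0.95 need Φ(δ − z_{0.005}) = 0.95, so δ = z_{0.005} + z_{0.05} = 2.576 + 1.645 = 4.221.
(Ignoring the negligible lower-tail rejection probability gives the usual closed-form inversion.)
δ = d·√n ⇒ n = (δ/d)² = (4.221 / 0.4915)² = 73.73.
Round up to the next whole unit.

n = 74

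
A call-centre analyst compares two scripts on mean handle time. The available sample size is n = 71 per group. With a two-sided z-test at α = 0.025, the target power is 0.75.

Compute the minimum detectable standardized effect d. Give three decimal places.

d ≈ 0.489

Required noncentrality: δ = z_{0.0125} + z_{0.25} = 2.241 + 0.674 = 2.916.
(Lower-tail contribution to power is negligible for δ > 0.)
δ = d·√(n/2) ⇒ d = δ/√(n/2) = 2.916/√(71/2) = 0.4894.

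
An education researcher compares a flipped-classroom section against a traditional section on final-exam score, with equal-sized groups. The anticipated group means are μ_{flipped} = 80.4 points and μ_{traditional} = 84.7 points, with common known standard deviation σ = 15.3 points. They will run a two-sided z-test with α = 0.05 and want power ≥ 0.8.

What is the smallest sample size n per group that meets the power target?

n = 199 per group

Standardized effect: d = |μ_{flipped} − μ_{traditional}| / σ = |80.4 − 84.7| / 15.3 = 0.2810
For power 0.8 need Φ(δ − z_{0.025}) = 0.8, so δ = z_{0.025} + z_{0.20} = 1.960 + 0.842 = 2.802.
(For δ > 0 the lower-tail rejection region contributes negligibly to power, so the one-term inversion is standard.)
δ = d·√(n/2) ⇒ n = 2(δ/d)² = 2 × (2.802 / 0.2810)² = 198.74.
Rounding up, n = 199 per group.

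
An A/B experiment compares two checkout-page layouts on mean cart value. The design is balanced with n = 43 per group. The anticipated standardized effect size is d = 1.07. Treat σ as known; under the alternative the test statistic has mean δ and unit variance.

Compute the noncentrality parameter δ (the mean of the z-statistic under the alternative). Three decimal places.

δ ≈ 4.961

The noncentrality parameter scales effect size by the design's sample-size factor: δ = d·√(n/2) = 1.07 × √(43/2) = 4.9614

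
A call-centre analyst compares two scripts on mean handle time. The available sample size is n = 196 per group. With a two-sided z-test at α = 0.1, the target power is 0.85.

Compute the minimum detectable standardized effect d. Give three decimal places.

d ≈ 0.271

Required noncentrality: δ = z_{0.05} + z_{0.15} = 1.645 + 1.036 = 2.681.
(The second rejection-region term Φ(−δ − z_{α/2}) is negligible and dropped.)
δ = d·√(n/2) ⇒ d = δ/√(n/2) = 2.681/√(196/2) = 0.2709.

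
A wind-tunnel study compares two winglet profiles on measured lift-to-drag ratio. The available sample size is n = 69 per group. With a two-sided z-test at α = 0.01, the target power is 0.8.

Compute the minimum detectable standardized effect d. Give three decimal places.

d ≈ 0.582

Need Φ(δ − 2.576) = 0.8, so δ = 2.576 + 0.842 = 3.417.
(The second rejection-region term Φ(−δ − z_{α/2}) is negligible and dropped.)
δ = d·√(n/2) ⇒ d = δ/√(n/2) = 3.417/√(69/2) = 0.5818.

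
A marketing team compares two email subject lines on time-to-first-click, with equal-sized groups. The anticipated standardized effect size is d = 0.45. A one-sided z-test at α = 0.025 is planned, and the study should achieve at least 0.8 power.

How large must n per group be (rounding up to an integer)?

Set Φ(δ − 1.960) = 0.8; then δ − 1.960 = Φ⁻¹(0.8) = 0.842, giving δ = 2.802.
δ = d·√(n/2) ⇒ n = 2(δ/d)² = 2 × (2.802 / 0.45)² = 77.52.
Round up to the next whole unit.

n = 78 per group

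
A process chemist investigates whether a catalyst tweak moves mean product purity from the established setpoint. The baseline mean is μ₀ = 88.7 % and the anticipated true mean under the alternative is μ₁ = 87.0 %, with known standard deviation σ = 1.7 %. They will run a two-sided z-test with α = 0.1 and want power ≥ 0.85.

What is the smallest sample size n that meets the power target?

n = 8

Standardized effect: d = |μ₁ − μ₀| / σ = |87.0 − 88.7| / 1.7 = 1.0000
For power 0.85 need Φ(δ − z_{0.05}) = 0.85, so δ = z_{0.05} + z_{0.15} = 1.645 + 1.036 = 2.681.
(The Φ(−δ − z_{α/2}) term is vanishingly small for δ > 0 and is dropped in the standard sample-size formula.)
δ = d·√n ⇒ n = (δ/d)² = (2.681 / 1.0000)² = 7.19.
Round up to the next whole unit.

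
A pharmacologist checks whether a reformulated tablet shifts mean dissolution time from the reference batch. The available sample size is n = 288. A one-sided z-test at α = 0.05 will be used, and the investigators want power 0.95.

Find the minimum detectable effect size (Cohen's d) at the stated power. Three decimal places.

Need Φ(δ − 1.645) = 0.95, so δ = 1.645 + 1.645 = 3.290.
δ = d·√n ⇒ d = δ/√n = 3.290/√288 = 0.1938.

d ≈ 0.194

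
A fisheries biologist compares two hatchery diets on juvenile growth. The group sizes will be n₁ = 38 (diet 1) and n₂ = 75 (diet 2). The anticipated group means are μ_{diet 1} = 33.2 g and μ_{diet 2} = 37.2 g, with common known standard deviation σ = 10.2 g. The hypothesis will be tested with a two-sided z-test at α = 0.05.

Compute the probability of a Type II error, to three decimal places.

Standardized effect: d = |μ_{diet 1} − μ_{diet 2}| / σ = |33.2 − 37.2| / 10.2 = 0.3922
Noncentrality parameter: λ = d / √(1/n₁ + 1/n₂) = 0.3922 / √(1/38 + 1/75) = 1.9694
Critical value for a two-sided test at α = 0.05: z_{α/2} = 1.960.
Power = Φ(λ − 1.960) + Φ(−λ − 1.960) = Φ(0.009) + Φ(-3.929) = 0.5038 + 0.0000 = 0.5038.
Type II error: β = 1 − power = 1 − 0.5038 = 0.4962.

β ≈ 0.496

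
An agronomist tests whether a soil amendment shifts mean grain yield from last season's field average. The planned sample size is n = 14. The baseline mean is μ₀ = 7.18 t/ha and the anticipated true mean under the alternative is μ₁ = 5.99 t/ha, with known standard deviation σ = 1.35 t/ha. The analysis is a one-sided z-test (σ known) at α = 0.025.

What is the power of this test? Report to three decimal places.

Standardized effect: d = |μ₁ − μ₀| / σ = |5.99 − 7.18| / 1.35 = 0.8815
Noncentrality parameter: δ = d·√n = 0.8815 × √14 = 3.2982
One-sided α = 0.025 → critical value z_{0.025} = 1.960.
Power = Φ(δ − 1.960) = Φ(1.338) = 0.9096.

Power ≈ 0.910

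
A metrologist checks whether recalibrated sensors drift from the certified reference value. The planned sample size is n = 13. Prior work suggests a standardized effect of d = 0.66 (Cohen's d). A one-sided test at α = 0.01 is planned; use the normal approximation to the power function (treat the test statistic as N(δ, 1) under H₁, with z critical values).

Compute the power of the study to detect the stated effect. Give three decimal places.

Noncentrality parameter: δ = d·√n = 0.66 × √13 = 2.3797
One-sided α = 0.01 → critical value z_{0.01} = 2.326.
Power = Φ(δ − 2.326) = Φ(0.053) = 0.5213.

Power ≈ 0.521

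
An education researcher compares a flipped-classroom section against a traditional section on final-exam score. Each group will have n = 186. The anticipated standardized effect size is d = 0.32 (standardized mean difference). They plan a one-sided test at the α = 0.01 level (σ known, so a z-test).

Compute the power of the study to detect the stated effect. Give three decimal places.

Power ≈ 0.776

Noncentrality parameter: δ = d·√(n/2) = 0.32 × √(186/2) = 3.0860
One-sided α = 0.01 → critical value z_{0.01} = 2.326.
Power = Φ(δ − 2.326) = Φ(0.760) = 0.7763.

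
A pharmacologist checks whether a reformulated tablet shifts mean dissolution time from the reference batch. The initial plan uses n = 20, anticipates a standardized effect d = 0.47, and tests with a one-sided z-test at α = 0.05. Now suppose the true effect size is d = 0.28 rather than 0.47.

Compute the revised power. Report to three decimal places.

Power ≈ 0.347

With d = 0.28: δ = d·√n = 0.28 × √20 = 1.2522. Critical value z_{0.05} = 1.645.
Revised power = P(Z > 1.645 − δ) = Φ(-0.393) = 0.3473.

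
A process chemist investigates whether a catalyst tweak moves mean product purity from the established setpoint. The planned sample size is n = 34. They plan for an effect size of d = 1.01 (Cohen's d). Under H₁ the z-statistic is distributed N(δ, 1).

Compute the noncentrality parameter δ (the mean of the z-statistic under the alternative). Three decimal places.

δ ≈ 5.889

The noncentrality parameter scales effect size by the design's sample-size factor: δ = d·√n = 1.01 × √34 = 5.8893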